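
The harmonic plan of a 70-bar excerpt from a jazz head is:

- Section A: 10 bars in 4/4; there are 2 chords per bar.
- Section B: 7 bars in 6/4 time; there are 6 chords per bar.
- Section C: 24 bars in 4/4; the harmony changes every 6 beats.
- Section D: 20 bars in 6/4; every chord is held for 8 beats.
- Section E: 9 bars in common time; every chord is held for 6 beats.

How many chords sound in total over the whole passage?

A: 10·4 = 40 beats, 40/2 = 20 chords.
B: 7·6 = 42 beats, 42/1 = 42 chords.
C: 24·4 = 96 beats, 96/6 = 16 chords.
D: 20·6 = 120 beats, 120/8 = 15 chords.
E: 9·4 = 36 beats, 36/6 = 6 chords.
Total: 20 + 42 + 16 + 15 + 6 = 99.

99 chords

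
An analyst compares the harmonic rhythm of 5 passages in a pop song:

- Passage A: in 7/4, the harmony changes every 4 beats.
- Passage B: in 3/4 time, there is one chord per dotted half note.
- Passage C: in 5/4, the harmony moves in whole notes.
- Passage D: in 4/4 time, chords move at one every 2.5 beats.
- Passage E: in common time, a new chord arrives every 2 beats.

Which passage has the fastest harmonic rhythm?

Passage E

A: 7 beats/bar ÷ 4 beats/chord = 1.75 chords/bar.
B: 3 beats/bar ÷ 3 beats/chord = 1 chord/bar.
C: 5 beats/bar ÷ 4 beats/chord = 1.25 chords/bar.
D: 4 beats/bar ÷ 2.5 beats/chord = 1.6 chords/bar.
E: 4 beats/bar ÷ 2 beats/chord = 2 chords/bar.
Fastest is E at 2 chords/bar.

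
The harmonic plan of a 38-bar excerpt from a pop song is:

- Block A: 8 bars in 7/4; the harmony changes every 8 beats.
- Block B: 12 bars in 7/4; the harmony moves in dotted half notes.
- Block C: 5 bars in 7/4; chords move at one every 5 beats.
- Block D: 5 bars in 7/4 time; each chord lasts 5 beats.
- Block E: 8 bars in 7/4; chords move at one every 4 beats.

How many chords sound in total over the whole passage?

63 chords

A: 8 bars × 7 beats = 56 beats; 8 beats/chord → 7 chords.
B: 12 bars × 7 beats = 84 beats; 3 beats/chord → 28 chords.
C: 5 bars × 7 beats = 35 beats; 5 beats/chord → 7 chords.
D: 5 bars × 7 beats = 35 beats; 5 beats/chord → 7 chords.
E: 8 bars × 7 beats = 56 beats; 4 beats/chord → 14 chords.
Total: 7 + 28 + 7 + 7 + 14 = 63.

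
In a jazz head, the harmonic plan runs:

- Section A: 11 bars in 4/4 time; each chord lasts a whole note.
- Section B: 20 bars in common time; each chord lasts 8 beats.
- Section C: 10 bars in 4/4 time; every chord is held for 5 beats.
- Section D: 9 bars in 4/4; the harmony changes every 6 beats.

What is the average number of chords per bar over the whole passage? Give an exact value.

0.7 chords per bar

A: 11 bars of 4 beats is 44 beats; at 4 beats each that's 11 chords.
B: 20 bars of 4 beats is 80 beats; at 8 beats each that's 10 chords.
C: 10 bars of 4 beats is 40 beats; at 5 beats each that's 8 chords.
D: 9 bars of 4 beats is 36 beats; at 6 beats each that's 6 chords.
Overall: 35 chords over 50 bars → 35/50 = 0.7 chords per bar.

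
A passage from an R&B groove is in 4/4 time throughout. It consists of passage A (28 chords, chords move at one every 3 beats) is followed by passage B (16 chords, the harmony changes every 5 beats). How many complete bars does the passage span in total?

A: 28 × 3 = 84 beats = 21 bars.
B: 16 × 5 = 80 beats = 20 bars.
Total: 21 + 20 = 41 bars.

41 bars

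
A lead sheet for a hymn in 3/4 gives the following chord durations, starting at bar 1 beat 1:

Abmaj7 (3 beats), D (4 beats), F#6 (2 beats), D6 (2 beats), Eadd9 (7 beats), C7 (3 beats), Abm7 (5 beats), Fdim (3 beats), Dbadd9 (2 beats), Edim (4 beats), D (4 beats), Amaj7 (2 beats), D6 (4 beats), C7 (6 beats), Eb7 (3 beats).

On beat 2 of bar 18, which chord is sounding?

Eb7

Beat 2 of bar 18 is beat (18−1)×3 + 2 = 53 overall.
Running totals: Abmaj7 ends at 3, D ends at 7, F#6 ends at 9, D6 ends at 11, Eadd9 ends at 18, C7 ends at 21, Abm7 ends at 26, Fdim ends at 29, Dbadd9 ends at 31, Edim ends at 35, D ends at 39, Amaj7 ends at 41, D6 ends at 45, C7 ends at 51, Eb7 ends at 54.
Beat 53 falls within Eb7.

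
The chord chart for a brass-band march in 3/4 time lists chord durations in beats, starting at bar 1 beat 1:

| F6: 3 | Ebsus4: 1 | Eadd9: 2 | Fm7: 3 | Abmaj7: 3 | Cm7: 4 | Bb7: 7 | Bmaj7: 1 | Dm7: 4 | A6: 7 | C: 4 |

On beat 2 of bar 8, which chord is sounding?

Bb7

Beat 2 of bar 8 is beat (8−1)×3 + 2 = 23 overall.
Running totals: F6 ends at 3, Ebsus4 ends at 4, Eadd9 ends at 6, Fm7 ends at 9, Abmaj7 ends at 12, Cm7 ends at 16, Bb7 ends at 23.
Beat 23 falls within Bb7.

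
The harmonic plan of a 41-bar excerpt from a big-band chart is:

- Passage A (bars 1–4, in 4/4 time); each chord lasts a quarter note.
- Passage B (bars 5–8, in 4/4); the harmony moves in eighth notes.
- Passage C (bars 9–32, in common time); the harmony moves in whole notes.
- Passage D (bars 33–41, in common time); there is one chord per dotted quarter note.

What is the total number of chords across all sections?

A: 4 bars × 4 beats = 16 beats; 1 beat/chord → 16 chords.
B: 4 bars × 4 beats = 16 beats; 0.5 beats/chord → 32 chords.
C: 24 bars × 4 beats = 96 beats; 4 beats/chord → 24 chords.
D: 9 bars × 4 beats = 36 beats; 1.5 beats/chord → 24 chords.
Total: 16 + 32 + 24 + 24 = 96.

96 chords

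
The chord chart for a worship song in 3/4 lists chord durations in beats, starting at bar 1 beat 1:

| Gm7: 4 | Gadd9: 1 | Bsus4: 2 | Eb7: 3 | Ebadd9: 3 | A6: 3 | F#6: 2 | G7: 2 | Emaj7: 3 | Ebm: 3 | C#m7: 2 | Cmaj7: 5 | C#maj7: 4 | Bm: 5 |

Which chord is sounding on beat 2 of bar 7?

G7

Beat 2 of bar 7 is beat (7−1)×3 + 2 = 20 overall.
Running totals: Gm7 ends at 4, Gadd9 ends at 5, Bsus4 ends at 7, Eb7 ends at 10, Ebadd9 ends at 13, A6 ends at 16, F#6 ends at 18, G7 ends at 20.
Beat 20 falls within G7.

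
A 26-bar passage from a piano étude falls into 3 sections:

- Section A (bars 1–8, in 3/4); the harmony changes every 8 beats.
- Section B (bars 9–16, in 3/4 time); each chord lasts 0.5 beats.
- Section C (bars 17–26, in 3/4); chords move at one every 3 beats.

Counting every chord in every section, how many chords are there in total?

A has 24 beats and chords last 8 each, so 3 chords.
B has 24 beats and chords last 0.5 each, so 48 chords.
C has 30 beats and chords last 3 each, so 10 chords.
Total: 3 + 48 + 10 = 61.

61 chords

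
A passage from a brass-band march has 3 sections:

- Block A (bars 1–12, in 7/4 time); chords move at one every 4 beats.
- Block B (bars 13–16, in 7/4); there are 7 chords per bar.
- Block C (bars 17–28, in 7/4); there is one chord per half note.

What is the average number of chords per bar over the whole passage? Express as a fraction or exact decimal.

3.25 chords per bar

A: 12 bars of 7 beats is 84 beats; at 4 beats each that's 21 chords.
B: 4 bars of 7 beats is 28 beats; at 1 beat each that's 28 chords.
C: 12 bars of 7 beats is 84 beats; at 2 beats each that's 42 chords.
Overall: 91 chords over 28 bars → 91/28 = 3.25 chords per bar.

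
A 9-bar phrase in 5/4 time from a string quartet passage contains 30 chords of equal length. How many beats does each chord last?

9 bars × 5 beats/bar = 45 beats total.
45 beats ÷ 30 chords = 1.5 beats per chord.
(That is a dotted quarter note.)

1.5 beats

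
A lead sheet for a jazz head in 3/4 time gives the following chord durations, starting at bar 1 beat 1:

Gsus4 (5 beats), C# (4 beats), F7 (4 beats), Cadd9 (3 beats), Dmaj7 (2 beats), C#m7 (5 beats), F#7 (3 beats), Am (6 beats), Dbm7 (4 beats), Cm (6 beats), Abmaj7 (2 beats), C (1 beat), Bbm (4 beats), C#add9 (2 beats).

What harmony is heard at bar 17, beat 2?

Beat 2 of bar 17 is beat (17−1)×3 + 2 = 50 overall.
Running totals: Gsus4 ends at 5, C# ends at 9, F7 ends at 13, Cadd9 ends at 16, Dmaj7 ends at 18, C#m7 ends at 23, F#7 ends at 26, Am ends at 32, Dbm7 ends at 36, Cm ends at 42, Abmaj7 ends at 44, C ends at 45, Bbm ends at 49, C#add9 ends at 51.
Beat 50 falls within C#add9.

C#add9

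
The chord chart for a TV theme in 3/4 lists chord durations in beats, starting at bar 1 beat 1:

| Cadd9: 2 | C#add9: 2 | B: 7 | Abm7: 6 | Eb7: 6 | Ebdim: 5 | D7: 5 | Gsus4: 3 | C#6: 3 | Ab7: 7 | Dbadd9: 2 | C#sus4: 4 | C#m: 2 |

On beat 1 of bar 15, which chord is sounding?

Ab7

Beat 1 of bar 15 is beat (15−1)×3 + 1 = 43 overall.
Running totals: Cadd9 ends at 2, C#add9 ends at 4, B ends at 11, Abm7 ends at 17, Eb7 ends at 23, Ebdim ends at 28, D7 ends at 33, Gsus4 ends at 36, C#6 ends at 39, Ab7 ends at 46.
Beat 43 falls within Ab7.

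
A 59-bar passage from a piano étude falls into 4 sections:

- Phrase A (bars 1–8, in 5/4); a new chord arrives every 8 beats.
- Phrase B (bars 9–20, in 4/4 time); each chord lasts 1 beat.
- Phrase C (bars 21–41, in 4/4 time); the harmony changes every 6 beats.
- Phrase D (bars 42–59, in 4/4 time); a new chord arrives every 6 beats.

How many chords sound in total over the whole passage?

79 chords

A: 8·5 = 40 beats, 40/8 = 5 chords.
B: 12·4 = 48 beats, 48/1 = 48 chords.
C: 21·4 = 84 beats, 84/6 = 14 chords.
D: 18·4 = 72 beats, 72/6 = 12 chords.
Total: 5 + 48 + 14 + 12 = 79.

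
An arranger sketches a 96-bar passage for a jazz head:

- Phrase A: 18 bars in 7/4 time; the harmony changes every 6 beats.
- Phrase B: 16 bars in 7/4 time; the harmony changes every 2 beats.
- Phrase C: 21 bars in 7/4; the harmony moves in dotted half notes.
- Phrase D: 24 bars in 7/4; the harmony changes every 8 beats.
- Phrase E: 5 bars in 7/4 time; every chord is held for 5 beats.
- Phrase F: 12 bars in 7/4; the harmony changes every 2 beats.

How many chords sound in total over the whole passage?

196 chords

A has 126 beats and chords last 6 each, so 21 chords.
B has 112 beats and chords last 2 each, so 56 chords.
C has 147 beats and chords last 3 each, so 49 chords.
D has 168 beats and chords last 8 each, so 21 chords.
E has 35 beats and chords last 5 each, so 7 chords.
F has 84 beats and chords last 2 each, so 42 chords.
Total: 21 + 56 + 49 + 21 + 7 + 42 = 196.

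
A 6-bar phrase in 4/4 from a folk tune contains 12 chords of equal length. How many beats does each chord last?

6 bars × 4 beats/bar = 24 beats total.
24 beats ÷ 12 chords = 2 beats per chord.
(That is a half note.)

2 beats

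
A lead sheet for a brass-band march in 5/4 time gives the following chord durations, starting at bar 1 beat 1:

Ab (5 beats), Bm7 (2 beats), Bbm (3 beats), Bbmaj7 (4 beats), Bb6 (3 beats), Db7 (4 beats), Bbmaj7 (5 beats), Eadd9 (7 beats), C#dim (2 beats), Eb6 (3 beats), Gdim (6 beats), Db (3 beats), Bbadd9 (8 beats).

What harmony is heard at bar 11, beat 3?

Bbadd9

Beat 3 of bar 11 is beat (11−1)×5 + 3 = 53 overall.
Running totals: Ab ends at 5, Bm7 ends at 7, Bbm ends at 10, Bbmaj7 ends at 14, Bb6 ends at 17, Db7 ends at 21, Bbmaj7 ends at 26, Eadd9 ends at 33, C#dim ends at 35, Eb6 ends at 38, Gdim ends at 44, Db ends at 47, Bbadd9 ends at 55.
Beat 53 falls within Bbadd9.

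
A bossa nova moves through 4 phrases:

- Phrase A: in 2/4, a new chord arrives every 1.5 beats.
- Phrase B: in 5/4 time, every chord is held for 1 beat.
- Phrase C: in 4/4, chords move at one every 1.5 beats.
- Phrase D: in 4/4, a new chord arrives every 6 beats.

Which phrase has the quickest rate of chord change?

Phrase B

A: each chord is 1.5 beats in 2/4, so 4/3 per bar.
B: each chord is 1 beat in 5/4, so 5 per bar.
C: each chord is 1.5 beats in 4/4, so 8/3 per bar.
D: each chord is 6 beats in 4/4, so 2/3 per bar.
Fastest is B at 5 chords/bar.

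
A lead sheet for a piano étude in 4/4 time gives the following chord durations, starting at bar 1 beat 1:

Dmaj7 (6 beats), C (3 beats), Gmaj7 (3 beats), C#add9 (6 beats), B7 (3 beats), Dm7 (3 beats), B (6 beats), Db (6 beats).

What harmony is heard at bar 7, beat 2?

B

Beat 2 of bar 7 is beat (7−1)×4 + 2 = 26 overall.
Running totals: Dmaj7 ends at 6, C ends at 9, Gmaj7 ends at 12, C#add9 ends at 18, B7 ends at 21, Dm7 ends at 24, B ends at 30.
Beat 26 falls within B.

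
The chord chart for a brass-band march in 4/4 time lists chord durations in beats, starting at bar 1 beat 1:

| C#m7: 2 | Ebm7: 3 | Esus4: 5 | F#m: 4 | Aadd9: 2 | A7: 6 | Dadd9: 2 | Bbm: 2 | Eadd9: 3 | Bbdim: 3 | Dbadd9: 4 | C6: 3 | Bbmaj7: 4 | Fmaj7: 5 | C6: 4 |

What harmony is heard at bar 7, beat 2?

Bbm

Beat 2 of bar 7 is beat (7−1)×4 + 2 = 26 overall.
Running totals: C#m7 ends at 2, Ebm7 ends at 5, Esus4 ends at 10, F#m ends at 14, Aadd9 ends at 16, A7 ends at 22, Dadd9 ends at 24, Bbm ends at 26.
Beat 26 falls within Bbm.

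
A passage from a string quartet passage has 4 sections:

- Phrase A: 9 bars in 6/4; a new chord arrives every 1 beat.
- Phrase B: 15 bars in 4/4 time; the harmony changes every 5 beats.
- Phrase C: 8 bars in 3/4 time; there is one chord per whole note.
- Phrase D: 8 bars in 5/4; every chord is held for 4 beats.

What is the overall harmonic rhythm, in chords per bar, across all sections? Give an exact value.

2.05 chords per bar

A: 9 × 6 = 54 beats ÷ 1 = 54 chords.
B: 15 × 4 = 60 beats ÷ 5 = 12 chords.
C: 8 × 3 = 24 beats ÷ 4 = 6 chords.
D: 8 × 5 = 40 beats ÷ 4 = 10 chords.
Overall: 82 chords over 40 bars → 82/40 = 2.05 chords per bar.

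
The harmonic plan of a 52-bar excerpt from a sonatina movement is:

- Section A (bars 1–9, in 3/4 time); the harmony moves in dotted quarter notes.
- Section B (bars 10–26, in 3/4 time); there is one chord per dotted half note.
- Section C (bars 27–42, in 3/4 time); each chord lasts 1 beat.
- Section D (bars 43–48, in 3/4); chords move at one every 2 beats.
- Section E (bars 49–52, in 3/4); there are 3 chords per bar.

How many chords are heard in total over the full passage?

A has 27 beats and chords last 1.5 each, so 18 chords.
B has 51 beats and chords last 3 each, so 17 chords.
C has 48 beats and chords last 1 each, so 48 chords.
D has 18 beats and chords last 2 each, so 9 chords.
E has 12 beats and chords last 1 each, so 12 chords.
Total: 18 + 17 + 48 + 9 + 12 = 104.

104 chords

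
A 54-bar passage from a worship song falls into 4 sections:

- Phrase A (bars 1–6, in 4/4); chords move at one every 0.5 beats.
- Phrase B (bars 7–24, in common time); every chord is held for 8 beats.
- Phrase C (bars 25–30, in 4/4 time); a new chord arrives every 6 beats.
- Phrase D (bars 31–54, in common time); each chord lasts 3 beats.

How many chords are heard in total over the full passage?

A: 6 bars × 4 beats = 24 beats; 0.5 beats/chord → 48 chords.
B: 18 bars × 4 beats = 72 beats; 8 beats/chord → 9 chords.
C: 6 bars × 4 beats = 24 beats; 6 beats/chord → 4 chords.
D: 24 bars × 4 beats = 96 beats; 3 beats/chord → 32 chords.
Total: 48 + 9 + 4 + 32 = 93.

93 chords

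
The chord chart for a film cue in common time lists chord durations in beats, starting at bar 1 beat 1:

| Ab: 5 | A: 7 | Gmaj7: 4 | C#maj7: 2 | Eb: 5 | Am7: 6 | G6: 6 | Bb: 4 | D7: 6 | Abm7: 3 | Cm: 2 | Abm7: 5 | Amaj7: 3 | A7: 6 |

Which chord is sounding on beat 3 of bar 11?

D7

Beat 3 of bar 11 is beat (11−1)×4 + 3 = 43 overall.
Running totals: Ab ends at 5, A ends at 12, Gmaj7 ends at 16, C#maj7 ends at 18, Eb ends at 23, Am7 ends at 29, G6 ends at 35, Bb ends at 39, D7 ends at 45.
Beat 43 falls within D7.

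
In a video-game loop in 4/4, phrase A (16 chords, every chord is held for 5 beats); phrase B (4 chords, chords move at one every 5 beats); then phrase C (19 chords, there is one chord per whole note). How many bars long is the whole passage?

A: 16 × 5 = 80 beats = 20 bars.
B: 4 × 5 = 20 beats = 5 bars.
C: 19 × 4 = 76 beats = 19 bars.
Total: 20 + 5 + 19 = 44 bars.

44 bars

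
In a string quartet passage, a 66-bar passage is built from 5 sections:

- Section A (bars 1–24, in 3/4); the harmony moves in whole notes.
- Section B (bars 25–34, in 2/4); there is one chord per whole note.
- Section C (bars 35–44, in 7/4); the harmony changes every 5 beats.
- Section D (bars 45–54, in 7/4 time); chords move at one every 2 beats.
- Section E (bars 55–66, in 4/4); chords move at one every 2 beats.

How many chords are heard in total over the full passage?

96 chords

A: 24·3 = 72 beats, 72/4 = 18 chords.
B: 10·2 = 20 beats, 20/4 = 5 chords.
C: 10·7 = 70 beats, 70/5 = 14 chords.
D: 10·7 = 70 beats, 70/2 = 35 chords.
E: 12·4 = 48 beats, 48/2 = 24 chords.
Total: 18 + 5 + 14 + 35 + 24 = 96.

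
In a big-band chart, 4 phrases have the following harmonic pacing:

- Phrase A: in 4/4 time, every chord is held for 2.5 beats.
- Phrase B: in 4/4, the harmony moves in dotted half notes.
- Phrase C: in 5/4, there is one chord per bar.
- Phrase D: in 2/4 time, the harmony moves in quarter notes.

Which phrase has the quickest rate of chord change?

A: each chord is 2.5 beats in 4/4, so 1.6 per bar.
B: each chord is 3 beats in 4/4, so 4/3 per bar.
C: each chord is 5 beats in 5/4, so 1 per bar.
D: each chord is 1 beat in 2/4, so 2 per bar.
Fastest is D at 2 chords/bar.

Phrase D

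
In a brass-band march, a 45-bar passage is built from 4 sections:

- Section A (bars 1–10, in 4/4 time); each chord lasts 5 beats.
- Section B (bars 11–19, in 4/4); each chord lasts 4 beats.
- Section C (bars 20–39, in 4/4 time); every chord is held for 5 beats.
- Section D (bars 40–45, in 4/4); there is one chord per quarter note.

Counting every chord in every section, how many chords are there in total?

A: 10 bars × 4 beats = 40 beats; 5 beats/chord → 8 chords.
B: 9 bars × 4 beats = 36 beats; 4 beats/chord → 9 chords.
C: 20 bars × 4 beats = 80 beats; 5 beats/chord → 16 chords.
D: 6 bars × 4 beats = 24 beats; 1 beat/chord → 24 chords.
Total: 8 + 9 + 16 + 24 = 57.

57 chords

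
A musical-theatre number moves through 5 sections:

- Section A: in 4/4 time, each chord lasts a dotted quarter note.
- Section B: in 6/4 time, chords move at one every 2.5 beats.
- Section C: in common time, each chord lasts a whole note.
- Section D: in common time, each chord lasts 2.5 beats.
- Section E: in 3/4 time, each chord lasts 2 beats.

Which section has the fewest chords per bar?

A: 4/1.5 = 8/3 chords/bar.
B: 6/2.5 = 2.4 chords/bar.
C: 4/4 = 1 chord/bar.
D: 4/2.5 = 1.6 chords/bar.
E: 3/2 = 1.5 chords/bar.
Slowest is C at 1 chords/bar.

Section C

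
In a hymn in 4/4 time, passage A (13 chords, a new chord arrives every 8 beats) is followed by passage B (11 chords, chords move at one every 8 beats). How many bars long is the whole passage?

48 bars

A: 13 × 8 = 104 beats = 26 bars.
B: 11 × 8 = 88 beats = 22 bars.
Total: 26 + 22 = 48 bars.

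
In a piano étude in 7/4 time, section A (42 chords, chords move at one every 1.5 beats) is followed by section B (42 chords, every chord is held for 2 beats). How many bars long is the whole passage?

A: 42 × 1.5 = 63 beats = 9 bars.
B: 42 × 2 = 84 beats = 12 bars.
Total: 9 + 12 = 21 bars.

21 bars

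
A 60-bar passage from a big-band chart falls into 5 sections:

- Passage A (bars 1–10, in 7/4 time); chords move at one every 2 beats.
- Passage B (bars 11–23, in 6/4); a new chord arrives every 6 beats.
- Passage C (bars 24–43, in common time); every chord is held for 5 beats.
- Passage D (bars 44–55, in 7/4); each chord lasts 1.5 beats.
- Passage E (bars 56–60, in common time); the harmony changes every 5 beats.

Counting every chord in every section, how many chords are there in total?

124 chords

A: 10 bars × 7 beats = 70 beats; 2 beats/chord → 35 chords.
B: 13 bars × 6 beats = 78 beats; 6 beats/chord → 13 chords.
C: 20 bars × 4 beats = 80 beats; 5 beats/chord → 16 chords.
D: 12 bars × 7 beats = 84 beats; 1.5 beats/chord → 56 chords.
E: 5 bars × 4 beats = 20 beats; 5 beats/chord → 4 chords.
Total: 35 + 13 + 16 + 56 + 4 = 124.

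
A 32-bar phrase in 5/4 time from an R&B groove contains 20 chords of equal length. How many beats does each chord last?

32 bars × 5 beats/bar = 160 beats total.
160 beats ÷ 20 chords = 8 beats per chord.

8 beats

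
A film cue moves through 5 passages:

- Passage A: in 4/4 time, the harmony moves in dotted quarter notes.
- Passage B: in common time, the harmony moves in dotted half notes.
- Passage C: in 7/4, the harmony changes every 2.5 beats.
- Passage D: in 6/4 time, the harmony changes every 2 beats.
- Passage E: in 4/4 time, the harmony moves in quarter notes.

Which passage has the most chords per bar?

Passage E

A: 4 beats/bar ÷ 1.5 beats/chord = 8/3 chords/bar.
B: 4 beats/bar ÷ 3 beats/chord = 4/3 chords/bar.
C: 7 beats/bar ÷ 2.5 beats/chord = 2.8 chords/bar.
D: 6 beats/bar ÷ 2 beats/chord = 3 chords/bar.
E: 4 beats/bar ÷ 1 beat/chord = 4 chords/bar.
Fastest is E at 4 chords/bar.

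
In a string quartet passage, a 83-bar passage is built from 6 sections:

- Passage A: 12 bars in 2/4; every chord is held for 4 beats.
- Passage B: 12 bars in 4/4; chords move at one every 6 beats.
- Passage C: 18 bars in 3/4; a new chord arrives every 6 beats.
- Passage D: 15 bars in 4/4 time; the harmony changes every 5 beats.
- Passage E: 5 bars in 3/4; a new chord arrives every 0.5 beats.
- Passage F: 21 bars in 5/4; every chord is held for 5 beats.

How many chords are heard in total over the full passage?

86 chords

A has 24 beats and chords last 4 each, so 6 chords.
B has 48 beats and chords last 6 each, so 8 chords.
C has 54 beats and chords last 6 each, so 9 chords.
D has 60 beats and chords last 5 each, so 12 chords.
E has 15 beats and chords last 0.5 each, so 30 chords.
F has 105 beats and chords last 5 each, so 21 chords.
Total: 6 + 8 + 9 + 12 + 30 + 21 = 86.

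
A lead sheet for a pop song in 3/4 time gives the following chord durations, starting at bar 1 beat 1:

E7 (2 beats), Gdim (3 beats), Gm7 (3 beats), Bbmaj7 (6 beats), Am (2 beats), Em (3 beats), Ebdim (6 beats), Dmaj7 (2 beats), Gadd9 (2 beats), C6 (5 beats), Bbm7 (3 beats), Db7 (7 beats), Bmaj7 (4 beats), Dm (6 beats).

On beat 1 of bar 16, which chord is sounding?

Bmaj7

Beat 1 of bar 16 is beat (16−1)×3 + 1 = 46 overall.
Running totals: E7 ends at 2, Gdim ends at 5, Gm7 ends at 8, Bbmaj7 ends at 14, Am ends at 16, Em ends at 19, Ebdim ends at 25, Dmaj7 ends at 27, Gadd9 ends at 29, C6 ends at 34, Bbm7 ends at 37, Db7 ends at 44, Bmaj7 ends at 48.
Beat 46 falls within Bmaj7.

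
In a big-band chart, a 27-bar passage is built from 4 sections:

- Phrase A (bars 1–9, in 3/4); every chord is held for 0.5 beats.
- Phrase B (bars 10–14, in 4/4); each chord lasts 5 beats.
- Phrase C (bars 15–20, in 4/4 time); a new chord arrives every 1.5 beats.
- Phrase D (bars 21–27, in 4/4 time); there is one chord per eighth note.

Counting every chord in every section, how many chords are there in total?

130 chords

A: 9·3 = 27 beats, 27/0.5 = 54 chords.
B: 5·4 = 20 beats, 20/5 = 4 chords.
C: 6·4 = 24 beats, 24/1.5 = 16 chords.
D: 7·4 = 28 beats, 28/0.5 = 56 chords.
Total: 54 + 4 + 16 + 56 = 130.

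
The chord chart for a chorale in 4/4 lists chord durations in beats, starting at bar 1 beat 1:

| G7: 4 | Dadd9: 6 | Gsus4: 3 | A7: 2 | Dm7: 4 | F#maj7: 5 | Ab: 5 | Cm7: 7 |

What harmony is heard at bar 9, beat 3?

Cm7

Beat 3 of bar 9 is beat (9−1)×4 + 3 = 35 overall.
Running totals: G7 ends at 4, Dadd9 ends at 10, Gsus4 ends at 13, A7 ends at 15, Dm7 ends at 19, F#maj7 ends at 24, Ab ends at 29, Cm7 ends at 36.
Beat 35 falls within Cm7.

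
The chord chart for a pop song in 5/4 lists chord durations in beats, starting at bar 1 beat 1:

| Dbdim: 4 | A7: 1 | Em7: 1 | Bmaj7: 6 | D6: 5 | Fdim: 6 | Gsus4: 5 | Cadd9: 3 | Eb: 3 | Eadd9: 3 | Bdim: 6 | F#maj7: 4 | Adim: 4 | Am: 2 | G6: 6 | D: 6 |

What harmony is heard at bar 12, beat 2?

Beat 2 of bar 12 is beat (12−1)×5 + 2 = 57 overall.
Running totals: Dbdim ends at 4, A7 ends at 5, Em7 ends at 6, Bmaj7 ends at 12, D6 ends at 17, Fdim ends at 23, Gsus4 ends at 28, Cadd9 ends at 31, Eb ends at 34, Eadd9 ends at 37, Bdim ends at 43, F#maj7 ends at 47, Adim ends at 51, Am ends at 53, G6 ends at 59.
Beat 57 falls within G6.

G6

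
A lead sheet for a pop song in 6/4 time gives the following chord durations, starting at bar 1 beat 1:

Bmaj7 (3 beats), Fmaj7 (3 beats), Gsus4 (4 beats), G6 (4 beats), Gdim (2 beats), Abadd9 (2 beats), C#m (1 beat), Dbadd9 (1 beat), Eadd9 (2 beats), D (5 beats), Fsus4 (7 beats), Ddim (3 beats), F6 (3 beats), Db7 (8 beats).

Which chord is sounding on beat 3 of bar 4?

Beat 3 of bar 4 is beat (4−1)×6 + 3 = 21 overall.
Running totals: Bmaj7 ends at 3, Fmaj7 ends at 6, Gsus4 ends at 10, G6 ends at 14, Gdim ends at 16, Abadd9 ends at 18, C#m ends at 19, Dbadd9 ends at 20, Eadd9 ends at 22.
Beat 21 falls within Eadd9.

Eadd9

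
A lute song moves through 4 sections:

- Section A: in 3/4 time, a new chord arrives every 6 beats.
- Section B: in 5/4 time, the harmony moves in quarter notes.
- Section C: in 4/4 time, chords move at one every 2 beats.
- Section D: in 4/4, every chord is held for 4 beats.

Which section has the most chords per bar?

A: 3/6 = 0.5 chords/bar.
B: 5/1 = 5 chords/bar.
C: 4/2 = 2 chords/bar.
D: 4/4 = 1 chord/bar.
Fastest is B at 5 chords/bar.

Section B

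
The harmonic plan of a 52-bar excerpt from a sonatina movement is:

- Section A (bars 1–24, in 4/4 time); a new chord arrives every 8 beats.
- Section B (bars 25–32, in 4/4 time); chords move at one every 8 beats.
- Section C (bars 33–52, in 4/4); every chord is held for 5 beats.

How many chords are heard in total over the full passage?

32 chords

A has 96 beats and chords last 8 each, so 12 chords.
B has 32 beats and chords last 8 each, so 4 chords.
C has 80 beats and chords last 5 each, so 16 chords.
Total: 12 + 4 + 16 = 32.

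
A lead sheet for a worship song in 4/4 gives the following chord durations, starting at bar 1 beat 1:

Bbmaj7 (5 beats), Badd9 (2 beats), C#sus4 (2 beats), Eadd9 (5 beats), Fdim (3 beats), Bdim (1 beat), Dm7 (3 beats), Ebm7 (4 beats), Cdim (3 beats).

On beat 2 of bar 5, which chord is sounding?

Bdim

Beat 2 of bar 5 is beat (5−1)×4 + 2 = 18 overall.
Running totals: Bbmaj7 ends at 5, Badd9 ends at 7, C#sus4 ends at 9, Eadd9 ends at 14, Fdim ends at 17, Bdim ends at 18.
Beat 18 falls within Bdim.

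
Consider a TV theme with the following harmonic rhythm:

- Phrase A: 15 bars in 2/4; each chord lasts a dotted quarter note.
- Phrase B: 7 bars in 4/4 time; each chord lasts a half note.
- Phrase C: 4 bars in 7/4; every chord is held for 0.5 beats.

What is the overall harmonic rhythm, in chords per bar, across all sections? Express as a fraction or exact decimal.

45/13 chords per bar

A: 15 bars of 2 beats is 30 beats; at 1.5 beats each that's 20 chords.
B: 7 bars of 4 beats is 28 beats; at 2 beats each that's 14 chords.
C: 4 bars of 7 beats is 28 beats; at 0.5 beats each that's 56 chords.
Overall: 90 chords over 26 bars → 90/26 = 45/13 chords per bar.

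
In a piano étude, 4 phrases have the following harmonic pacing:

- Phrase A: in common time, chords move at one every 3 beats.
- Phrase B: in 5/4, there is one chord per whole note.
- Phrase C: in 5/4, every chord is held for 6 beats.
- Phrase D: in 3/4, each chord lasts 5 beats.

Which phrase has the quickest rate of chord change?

A: 4/3 = 4/3 chords/bar.
B: 5/4 = 1.25 chords/bar.
C: 5/6 = 5/6 chords/bar.
D: 3/5 = 0.6 chords/bar.
Fastest is A at 4/3 chords/bar.

Phrase A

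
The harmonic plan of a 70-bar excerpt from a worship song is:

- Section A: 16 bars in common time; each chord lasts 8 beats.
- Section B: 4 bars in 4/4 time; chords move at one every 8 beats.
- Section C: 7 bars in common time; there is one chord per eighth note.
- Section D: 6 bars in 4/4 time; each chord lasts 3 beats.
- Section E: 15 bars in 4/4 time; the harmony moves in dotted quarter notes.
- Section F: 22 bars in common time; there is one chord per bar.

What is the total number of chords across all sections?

136 chords

A has 64 beats and chords last 8 each, so 8 chords.
B has 16 beats and chords last 8 each, so 2 chords.
C has 28 beats and chords last 0.5 each, so 56 chords.
D has 24 beats and chords last 3 each, so 8 chords.
E has 60 beats and chords last 1.5 each, so 40 chords.
F has 88 beats and chords last 4 each, so 22 chords.
Total: 8 + 2 + 56 + 8 + 40 + 22 = 136.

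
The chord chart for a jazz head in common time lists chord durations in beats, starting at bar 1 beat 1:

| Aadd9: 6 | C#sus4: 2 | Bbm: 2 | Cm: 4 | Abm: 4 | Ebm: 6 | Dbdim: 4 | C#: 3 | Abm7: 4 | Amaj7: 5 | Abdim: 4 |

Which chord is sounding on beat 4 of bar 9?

Amaj7

Beat 4 of bar 9 is beat (9−1)×4 + 4 = 36 overall.
Running totals: Aadd9 ends at 6, C#sus4 ends at 8, Bbm ends at 10, Cm ends at 14, Abm ends at 18, Ebm ends at 24, Dbdim ends at 28, C# ends at 31, Abm7 ends at 35, Amaj7 ends at 40.
Beat 36 falls within Amaj7.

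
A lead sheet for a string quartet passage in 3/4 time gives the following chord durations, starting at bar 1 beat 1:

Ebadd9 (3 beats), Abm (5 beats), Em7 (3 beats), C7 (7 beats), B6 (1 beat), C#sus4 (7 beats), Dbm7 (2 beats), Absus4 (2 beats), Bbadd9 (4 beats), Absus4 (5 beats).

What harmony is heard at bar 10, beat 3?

Absus4

Beat 3 of bar 10 is beat (10−1)×3 + 3 = 30 overall.
Running totals: Ebadd9 ends at 3, Abm ends at 8, Em7 ends at 11, C7 ends at 18, B6 ends at 19, C#sus4 ends at 26, Dbm7 ends at 28, Absus4 ends at 30.
Beat 30 falls within Absus4.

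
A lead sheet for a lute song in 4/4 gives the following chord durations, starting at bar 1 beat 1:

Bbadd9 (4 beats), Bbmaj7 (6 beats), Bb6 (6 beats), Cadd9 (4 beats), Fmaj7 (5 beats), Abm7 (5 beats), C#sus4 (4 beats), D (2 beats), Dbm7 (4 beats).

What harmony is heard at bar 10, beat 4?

Beat 4 of bar 10 is beat (10−1)×4 + 4 = 40 overall.
Running totals: Bbadd9 ends at 4, Bbmaj7 ends at 10, Bb6 ends at 16, Cadd9 ends at 20, Fmaj7 ends at 25, Abm7 ends at 30, C#sus4 ends at 34, D ends at 36, Dbm7 ends at 40.
Beat 40 falls within Dbm7.

Dbm7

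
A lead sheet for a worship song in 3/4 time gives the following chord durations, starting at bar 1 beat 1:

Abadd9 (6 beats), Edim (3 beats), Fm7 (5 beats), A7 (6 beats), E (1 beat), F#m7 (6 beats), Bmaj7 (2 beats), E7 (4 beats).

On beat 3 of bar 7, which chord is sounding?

E

Beat 3 of bar 7 is beat (7−1)×3 + 3 = 21 overall.
Running totals: Abadd9 ends at 6, Edim ends at 9, Fm7 ends at 14, A7 ends at 20, E ends at 21.
Beat 21 falls within E.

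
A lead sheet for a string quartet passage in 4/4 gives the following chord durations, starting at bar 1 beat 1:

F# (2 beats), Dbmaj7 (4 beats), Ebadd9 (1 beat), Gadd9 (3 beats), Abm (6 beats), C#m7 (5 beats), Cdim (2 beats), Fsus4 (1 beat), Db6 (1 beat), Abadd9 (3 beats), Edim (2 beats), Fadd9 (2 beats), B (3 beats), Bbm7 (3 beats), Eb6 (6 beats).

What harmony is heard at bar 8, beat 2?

Edim

Beat 2 of bar 8 is beat (8−1)×4 + 2 = 30 overall.
Running totals: F# ends at 2, Dbmaj7 ends at 6, Ebadd9 ends at 7, Gadd9 ends at 10, Abm ends at 16, C#m7 ends at 21, Cdim ends at 23, Fsus4 ends at 24, Db6 ends at 25, Abadd9 ends at 28, Edim ends at 30.
Beat 30 falls within Edim.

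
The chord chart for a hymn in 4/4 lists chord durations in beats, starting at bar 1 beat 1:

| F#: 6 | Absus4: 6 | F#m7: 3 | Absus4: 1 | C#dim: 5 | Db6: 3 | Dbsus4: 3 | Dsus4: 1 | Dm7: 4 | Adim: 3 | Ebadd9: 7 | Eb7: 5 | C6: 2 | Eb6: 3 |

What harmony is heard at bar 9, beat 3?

Beat 3 of bar 9 is beat (9−1)×4 + 3 = 35 overall.
Running totals: F# ends at 6, Absus4 ends at 12, F#m7 ends at 15, Absus4 ends at 16, C#dim ends at 21, Db6 ends at 24, Dbsus4 ends at 27, Dsus4 ends at 28, Dm7 ends at 32, Adim ends at 35.
Beat 35 falls within Adim.

Adim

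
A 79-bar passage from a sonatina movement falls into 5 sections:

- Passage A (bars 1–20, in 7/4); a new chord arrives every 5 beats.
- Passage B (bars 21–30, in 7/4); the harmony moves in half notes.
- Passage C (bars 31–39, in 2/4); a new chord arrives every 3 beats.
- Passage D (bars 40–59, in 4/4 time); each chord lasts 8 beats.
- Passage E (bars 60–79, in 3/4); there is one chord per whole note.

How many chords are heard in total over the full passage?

94 chords

A: 20 bars × 7 beats = 140 beats; 5 beats/chord → 28 chords.
B: 10 bars × 7 beats = 70 beats; 2 beats/chord → 35 chords.
C: 9 bars × 2 beats = 18 beats; 3 beats/chord → 6 chords.
D: 20 bars × 4 beats = 80 beats; 8 beats/chord → 10 chords.
E: 20 bars × 3 beats = 60 beats; 4 beats/chord → 15 chords.
Total: 28 + 35 + 6 + 10 + 15 = 94.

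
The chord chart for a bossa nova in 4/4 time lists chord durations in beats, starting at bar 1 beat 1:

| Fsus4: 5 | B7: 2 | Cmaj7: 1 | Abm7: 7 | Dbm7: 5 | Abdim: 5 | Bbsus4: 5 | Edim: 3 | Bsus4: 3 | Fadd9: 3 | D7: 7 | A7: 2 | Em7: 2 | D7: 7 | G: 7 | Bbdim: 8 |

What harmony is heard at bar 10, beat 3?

Beat 3 of bar 10 is beat (10−1)×4 + 3 = 39 overall.
Running totals: Fsus4 ends at 5, B7 ends at 7, Cmaj7 ends at 8, Abm7 ends at 15, Dbm7 ends at 20, Abdim ends at 25, Bbsus4 ends at 30, Edim ends at 33, Bsus4 ends at 36, Fadd9 ends at 39.
Beat 39 falls within Fadd9.

Fadd9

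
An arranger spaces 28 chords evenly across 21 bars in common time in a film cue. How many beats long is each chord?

3 beats

21 bars × 4 beats/bar = 84 beats total.
84 beats ÷ 28 chords = 3 beats per chord.
(That is a dotted half note.)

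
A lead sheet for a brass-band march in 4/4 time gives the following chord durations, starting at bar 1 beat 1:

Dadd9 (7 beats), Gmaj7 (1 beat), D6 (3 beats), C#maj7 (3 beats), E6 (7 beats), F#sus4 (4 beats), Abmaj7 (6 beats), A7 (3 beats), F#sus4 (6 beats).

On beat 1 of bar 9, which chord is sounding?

Beat 1 of bar 9 is beat (9−1)×4 + 1 = 33 overall.
Running totals: Dadd9 ends at 7, Gmaj7 ends at 8, D6 ends at 11, C#maj7 ends at 14, E6 ends at 21, F#sus4 ends at 25, Abmaj7 ends at 31, A7 ends at 34.
Beat 33 falls within A7.

A7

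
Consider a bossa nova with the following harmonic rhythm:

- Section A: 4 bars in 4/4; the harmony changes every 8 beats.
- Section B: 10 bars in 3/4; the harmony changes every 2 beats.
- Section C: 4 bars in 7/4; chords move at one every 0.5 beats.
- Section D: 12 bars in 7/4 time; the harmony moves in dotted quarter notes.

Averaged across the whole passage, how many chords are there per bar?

4.3 chords per bar

A: 4 bars of 4 beats is 16 beats; at 8 beats each that's 2 chords.
B: 10 bars of 3 beats is 30 beats; at 2 beats each that's 15 chords.
C: 4 bars of 7 beats is 28 beats; at 0.5 beats each that's 56 chords.
D: 12 bars of 7 beats is 84 beats; at 1.5 beats each that's 56 chords.
Overall: 129 chords over 30 bars → 129/30 = 4.3 chords per bar.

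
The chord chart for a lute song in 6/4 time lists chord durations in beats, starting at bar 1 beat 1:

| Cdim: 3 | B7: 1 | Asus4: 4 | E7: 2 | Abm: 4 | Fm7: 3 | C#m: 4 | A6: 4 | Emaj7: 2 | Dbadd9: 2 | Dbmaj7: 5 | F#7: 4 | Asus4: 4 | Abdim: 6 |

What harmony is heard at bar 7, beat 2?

F#7

Beat 2 of bar 7 is beat (7−1)×6 + 2 = 38 overall.
Running totals: Cdim ends at 3, B7 ends at 4, Asus4 ends at 8, E7 ends at 10, Abm ends at 14, Fm7 ends at 17, C#m ends at 21, A6 ends at 25, Emaj7 ends at 27, Dbadd9 ends at 29, Dbmaj7 ends at 34, F#7 ends at 38.
Beat 38 falls within F#7.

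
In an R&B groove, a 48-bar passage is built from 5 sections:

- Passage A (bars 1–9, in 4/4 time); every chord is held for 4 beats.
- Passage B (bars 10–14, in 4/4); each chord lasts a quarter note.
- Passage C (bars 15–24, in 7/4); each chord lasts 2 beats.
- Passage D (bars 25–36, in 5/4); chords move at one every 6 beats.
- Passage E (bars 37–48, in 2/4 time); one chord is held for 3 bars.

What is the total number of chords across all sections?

A: 9 bars × 4 beats = 36 beats; 4 beats/chord → 9 chords.
B: 5 bars × 4 beats = 20 beats; 1 beat/chord → 20 chords.
C: 10 bars × 7 beats = 70 beats; 2 beats/chord → 35 chords.
D: 12 bars × 5 beats = 60 beats; 6 beats/chord → 10 chords.
E: 12 bars × 2 beats = 24 beats; 6 beats/chord → 4 chords.
Total: 9 + 20 + 35 + 10 + 4 = 78.

78 chords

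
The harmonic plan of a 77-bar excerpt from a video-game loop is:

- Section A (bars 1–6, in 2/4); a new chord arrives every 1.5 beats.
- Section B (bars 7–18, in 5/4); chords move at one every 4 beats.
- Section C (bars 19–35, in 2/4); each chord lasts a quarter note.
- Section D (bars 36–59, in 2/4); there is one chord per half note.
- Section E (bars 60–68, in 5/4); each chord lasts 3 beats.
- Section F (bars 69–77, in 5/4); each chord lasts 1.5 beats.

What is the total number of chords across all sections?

126 chords

A: 6·2 = 12 beats, 12/1.5 = 8 chords.
B: 12·5 = 60 beats, 60/4 = 15 chords.
C: 17·2 = 34 beats, 34/1 = 34 chords.
D: 24·2 = 48 beats, 48/2 = 24 chords.
E: 9·5 = 45 beats, 45/3 = 15 chords.
F: 9·5 = 45 beats, 45/1.5 = 30 chords.
Total: 8 + 15 + 34 + 24 + 15 + 30 = 126.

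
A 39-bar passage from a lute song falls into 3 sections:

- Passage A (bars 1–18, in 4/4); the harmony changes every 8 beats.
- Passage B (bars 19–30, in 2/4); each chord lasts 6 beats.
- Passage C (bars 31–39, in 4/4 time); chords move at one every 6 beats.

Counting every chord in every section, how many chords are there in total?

A has 72 beats and chords last 8 each, so 9 chords.
B has 24 beats and chords last 6 each, so 4 chords.
C has 36 beats and chords last 6 each, so 6 chords.
Total: 9 + 4 + 6 = 19.

19 chords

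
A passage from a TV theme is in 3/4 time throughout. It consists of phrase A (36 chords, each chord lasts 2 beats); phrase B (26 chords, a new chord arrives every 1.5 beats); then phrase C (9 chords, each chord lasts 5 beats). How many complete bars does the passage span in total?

52 bars

A: 36 × 2 = 72 beats = 24 bars.
B: 26 × 1.5 = 39 beats = 13 bars.
C: 9 × 5 = 45 beats = 15 bars.
Total: 24 + 13 + 15 = 52 bars.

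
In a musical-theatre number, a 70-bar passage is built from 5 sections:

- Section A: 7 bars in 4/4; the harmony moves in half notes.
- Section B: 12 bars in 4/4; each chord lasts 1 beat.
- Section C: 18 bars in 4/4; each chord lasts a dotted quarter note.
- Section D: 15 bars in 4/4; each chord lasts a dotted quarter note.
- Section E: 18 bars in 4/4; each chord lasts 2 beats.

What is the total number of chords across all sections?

186 chords

A has 28 beats and chords last 2 each, so 14 chords.
B has 48 beats and chords last 1 each, so 48 chords.
C has 72 beats and chords last 1.5 each, so 48 chords.
D has 60 beats and chords last 1.5 each, so 40 chords.
E has 72 beats and chords last 2 each, so 36 chords.
Total: 14 + 48 + 48 + 40 + 36 = 186.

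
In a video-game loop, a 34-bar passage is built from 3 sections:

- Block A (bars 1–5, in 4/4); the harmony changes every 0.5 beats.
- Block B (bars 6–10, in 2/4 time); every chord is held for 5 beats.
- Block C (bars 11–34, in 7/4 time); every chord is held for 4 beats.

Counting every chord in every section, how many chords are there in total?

A has 20 beats and chords last 0.5 each, so 40 chords.
B has 10 beats and chords last 5 each, so 2 chords.
C has 168 beats and chords last 4 each, so 42 chords.
Total: 40 + 2 + 42 = 84.

84 chords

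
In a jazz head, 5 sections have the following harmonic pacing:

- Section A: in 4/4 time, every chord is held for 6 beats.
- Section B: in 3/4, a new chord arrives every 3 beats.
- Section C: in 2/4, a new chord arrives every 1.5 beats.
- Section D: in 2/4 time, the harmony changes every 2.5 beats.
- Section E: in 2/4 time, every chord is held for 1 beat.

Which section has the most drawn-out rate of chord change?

Section A

A: each chord is 6 beats in 4/4, so 2/3 per bar.
B: each chord is 3 beats in 3/4, so 1 per bar.
C: each chord is 1.5 beats in 2/4, so 4/3 per bar.
D: each chord is 2.5 beats in 2/4, so 0.8 per bar.
E: each chord is 1 beat in 2/4, so 2 per bar.
Slowest is A at 2/3 chords/bar.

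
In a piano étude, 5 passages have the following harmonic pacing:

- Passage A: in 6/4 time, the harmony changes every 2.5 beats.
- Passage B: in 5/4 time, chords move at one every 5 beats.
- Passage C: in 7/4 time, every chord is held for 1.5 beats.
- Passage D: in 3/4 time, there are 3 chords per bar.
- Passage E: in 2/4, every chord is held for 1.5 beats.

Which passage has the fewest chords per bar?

Passage B

A: each chord is 2.5 beats in 6/4, so 2.4 per bar.
B: each chord is 5 beats in 5/4, so 1 per bar.
C: each chord is 1.5 beats in 7/4, so 14/3 per bar.
D: each chord is 1 beat in 3/4, so 3 per bar.
E: each chord is 1.5 beats in 2/4, so 4/3 per bar.
Slowest is B at 1 chords/bar.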